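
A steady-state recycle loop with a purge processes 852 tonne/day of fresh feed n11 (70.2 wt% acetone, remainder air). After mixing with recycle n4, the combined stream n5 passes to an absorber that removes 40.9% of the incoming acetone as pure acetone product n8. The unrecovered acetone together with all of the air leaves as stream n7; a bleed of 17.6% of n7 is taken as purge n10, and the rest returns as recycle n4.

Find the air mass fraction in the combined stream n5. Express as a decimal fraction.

0.5530

air enters only via n11 and leaves only via the purge: 852×0.298 = 0.176×(air in n7), and the absorber passes all air, so air in n5 = air in n7 = 1442.6 tonne/day.
acetone in n5: m_A = 852×0.702 + (1−0.176)·(1−0.409)·m_A, so m_A = 598.1/0.5130 = 1165.9 tonne/day.
n5 = 1165.9 + 1442.6 = 2608.4 tonne/day.
air fraction in n5 = 1442.6/2608.4 = 0.5530.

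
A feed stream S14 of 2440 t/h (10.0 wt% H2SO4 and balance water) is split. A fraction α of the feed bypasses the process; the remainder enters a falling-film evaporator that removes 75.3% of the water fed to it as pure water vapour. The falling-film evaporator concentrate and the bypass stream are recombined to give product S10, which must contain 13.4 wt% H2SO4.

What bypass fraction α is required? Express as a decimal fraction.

0.626

All 2440×0.100 = 244 t/h of H2SO4 reaches S10, so S10 = 244/0.134 = 1820.9 t/h and vapour = 619.1 t/h.
The evaporator receives (1−α)·2440 of feed at 0.900 water and removes 0.753 of that water:
0.753×0.900×(1−α)×2440 = 619.1
(1−α) = 619.1/1653.6 = 0.3744;  α = 0.6256.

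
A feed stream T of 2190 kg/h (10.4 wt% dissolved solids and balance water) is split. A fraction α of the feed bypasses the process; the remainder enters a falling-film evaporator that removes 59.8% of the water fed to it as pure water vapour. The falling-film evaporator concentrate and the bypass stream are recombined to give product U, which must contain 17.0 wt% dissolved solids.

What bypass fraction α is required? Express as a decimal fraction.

All 2190×0.104 = 227.76 kg/h of dissolved solids reaches U, so U = 227.76/0.170 = 1339.8 kg/h and vapour = 850.24 kg/h.
The evaporator receives (1−α)·2190 of feed at 0.896 water and removes 0.598 of that water:
0.598×0.896×(1−α)×2190 = 850.24
(1−α) = 850.24/1173.4 = 0.7246;  α = 0.2754.

0.275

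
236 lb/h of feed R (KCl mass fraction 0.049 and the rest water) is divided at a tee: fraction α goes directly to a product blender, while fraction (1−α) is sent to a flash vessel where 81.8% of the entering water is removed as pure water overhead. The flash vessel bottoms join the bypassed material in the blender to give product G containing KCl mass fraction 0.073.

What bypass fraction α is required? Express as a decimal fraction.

All 236×0.049 = 11.564 lb/h of KCl reaches G, so G = 11.564/0.073 = 158.41 lb/h and vapour = 77.589 lb/h.
The evaporator receives (1−α)·236 of feed at 0.951 water and removes 0.818 of that water:
0.818×0.951×(1−α)×236 = 77.589
(1−α) = 77.589/183.59 = 0.4226;  α = 0.5774.

0.577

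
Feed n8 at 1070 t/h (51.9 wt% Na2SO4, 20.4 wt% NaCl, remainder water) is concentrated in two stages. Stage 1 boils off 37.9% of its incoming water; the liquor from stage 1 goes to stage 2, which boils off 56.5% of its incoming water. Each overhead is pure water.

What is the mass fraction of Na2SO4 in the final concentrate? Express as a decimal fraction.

0.651

water in feed = 1070×0.277 = 296.39 t/h.
After stage 1: water left = (1−0.379)×296.39 = 184.06; stream total = 957.67 t/h.
After stage 2: water left = (1−0.565)×184.06 = 80.065; final concentrate = 853.68 t/h.
Na2SO4 fraction = 555.33/853.68 = 0.651.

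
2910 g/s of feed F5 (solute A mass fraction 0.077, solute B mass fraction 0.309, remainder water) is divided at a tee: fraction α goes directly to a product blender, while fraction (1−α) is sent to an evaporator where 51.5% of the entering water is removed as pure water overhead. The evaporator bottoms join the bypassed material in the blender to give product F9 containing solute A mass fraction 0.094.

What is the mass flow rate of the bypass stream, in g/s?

1246 g/s

All 2910×0.077 = 224.07 g/s of solute A reaches F9, so F9 = 224.07/0.094 = 2383.7 g/s and vapour = 526.28 g/s.
The evaporator receives (1−α)·2910 of feed at 0.614 water and removes 0.515 of that water:
0.515×0.614×(1−α)×2910 = 526.28
(1−α) = 526.28/920.17 = 0.5719;  α = 0.4281.
Bypass flow = 0.4281×2910 = 1245.7 g/s.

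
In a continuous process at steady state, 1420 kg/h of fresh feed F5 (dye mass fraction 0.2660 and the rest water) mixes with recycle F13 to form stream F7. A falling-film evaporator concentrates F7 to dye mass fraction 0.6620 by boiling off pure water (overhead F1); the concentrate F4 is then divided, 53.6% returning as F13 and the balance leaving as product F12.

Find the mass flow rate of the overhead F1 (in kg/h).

849.4 kg/h

Overall dye balance (none leaves overhead): dye in fresh feed = dye in product, i.e. 1420×0.266 = (1−0.536)·F4·0.662.
F4 = 377.72/(0.662×0.464) = 1229.7 kg/h.
Recycle F13 = 0.536×1229.7 = 659.11 kg/h.
Combined feed F7 = 1420 + 659.11 = 2079.1 kg/h.
Overhead F1 = F7 − F4 = 2079.1 − 1229.7 = 849.43 kg/h.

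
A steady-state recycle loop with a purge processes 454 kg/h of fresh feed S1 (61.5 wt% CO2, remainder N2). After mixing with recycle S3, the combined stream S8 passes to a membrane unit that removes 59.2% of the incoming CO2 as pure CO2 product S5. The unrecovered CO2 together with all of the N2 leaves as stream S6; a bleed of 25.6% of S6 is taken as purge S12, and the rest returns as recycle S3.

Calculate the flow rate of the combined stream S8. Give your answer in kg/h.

1084 kg/h

N2 enters only via S1 and leaves only via the purge: 454×0.385 = 0.256×(N2 in S6), and the membrane unit passes all N2, so N2 in S8 = N2 in S6 = 682.77 kg/h.
CO2 in S8: m_A = 454×0.615 + (1−0.256)·(1−0.592)·m_A, so m_A = 279.21/0.6964 = 400.91 kg/h.
S8 = 400.91 + 682.77 = 1083.7 kg/h.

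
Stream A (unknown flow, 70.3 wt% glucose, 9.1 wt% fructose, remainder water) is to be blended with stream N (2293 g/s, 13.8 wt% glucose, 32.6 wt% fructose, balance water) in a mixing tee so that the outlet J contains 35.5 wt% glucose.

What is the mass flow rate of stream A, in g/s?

1430 g/s

Let A be the unknown flow. Total out = 2293 + A.
glucose balance: 316.43 + 0.703·A = 0.355·(2293 + A)
(0.703 − 0.355)·A = 0.355×2293 − 316.43 = 497.58
A = 497.58 / 0.348 = 1429.8 g/s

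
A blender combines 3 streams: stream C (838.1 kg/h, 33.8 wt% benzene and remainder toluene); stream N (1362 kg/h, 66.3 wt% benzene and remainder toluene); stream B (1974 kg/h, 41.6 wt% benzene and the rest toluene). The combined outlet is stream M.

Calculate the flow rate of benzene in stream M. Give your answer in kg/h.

benzene out = benzene in = 838.1×0.338 + 1362×0.663 + 1974×0.416 = 2007.5 kg/h.

2007 kg/h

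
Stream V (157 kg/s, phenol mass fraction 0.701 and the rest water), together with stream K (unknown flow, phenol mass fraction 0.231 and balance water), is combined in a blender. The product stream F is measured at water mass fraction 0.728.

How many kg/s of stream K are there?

1643 kg/s

Let K be the unknown flow. Total out = 157 + K.
water balance: 46.943 + 0.769·K = 0.728·(157 + K)
(0.769 − 0.728)·K = 0.728×157 − 46.943 = 67.353
K = 67.353 / 0.041 = 1642.8 kg/s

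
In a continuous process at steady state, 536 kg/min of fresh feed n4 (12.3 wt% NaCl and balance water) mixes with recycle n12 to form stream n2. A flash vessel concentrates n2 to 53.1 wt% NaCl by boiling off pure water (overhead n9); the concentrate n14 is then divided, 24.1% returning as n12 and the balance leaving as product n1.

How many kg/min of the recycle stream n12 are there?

Overall NaCl balance (none leaves overhead): NaCl in fresh feed = NaCl in product, i.e. 536×0.123 = (1−0.241)·n14·0.531.
n14 = 65.928/(0.531×0.759) = 163.58 kg/min.
Recycle n12 = 0.241×163.58 = 39.423 kg/min.

39.42 kg/min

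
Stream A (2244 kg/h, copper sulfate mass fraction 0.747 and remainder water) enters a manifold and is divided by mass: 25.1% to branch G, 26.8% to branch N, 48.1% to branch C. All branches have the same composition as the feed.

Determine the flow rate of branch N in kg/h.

601.4 kg/h

Branch N flow = 0.268×2244 = 601.39 kg/h.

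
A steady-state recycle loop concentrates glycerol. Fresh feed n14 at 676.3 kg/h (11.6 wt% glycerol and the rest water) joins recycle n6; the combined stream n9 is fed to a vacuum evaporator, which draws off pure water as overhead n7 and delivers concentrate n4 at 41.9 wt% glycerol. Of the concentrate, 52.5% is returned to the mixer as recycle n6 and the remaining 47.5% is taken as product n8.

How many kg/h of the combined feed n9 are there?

Overall glycerol balance (none leaves overhead): glycerol in fresh feed = glycerol in product, i.e. 676.3×0.116 = (1−0.525)·n4·0.419.
n4 = 78.451/(0.419×0.475) = 394.18 kg/h.
Recycle n6 = 0.525×394.18 = 206.94 kg/h.
Combined feed n9 = 676.3 + 206.94 = 883.24 kg/h.

883.2 kg/h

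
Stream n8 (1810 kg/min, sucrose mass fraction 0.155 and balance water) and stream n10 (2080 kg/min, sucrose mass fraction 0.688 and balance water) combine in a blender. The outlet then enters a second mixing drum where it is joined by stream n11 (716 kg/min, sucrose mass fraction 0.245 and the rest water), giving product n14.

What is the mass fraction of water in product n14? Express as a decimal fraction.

0.590

Overall, product flow = 4606 kg/min.
water in = 1810×0.845 + 2080×0.312 + 716×0.755 = 2719 kg/min.
water fraction in n14 = 0.590.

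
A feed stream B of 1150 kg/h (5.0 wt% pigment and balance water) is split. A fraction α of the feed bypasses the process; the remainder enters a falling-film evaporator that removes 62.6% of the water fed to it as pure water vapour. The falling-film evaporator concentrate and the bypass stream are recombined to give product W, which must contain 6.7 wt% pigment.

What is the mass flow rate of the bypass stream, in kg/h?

659.3 kg/h

All 1150×0.050 = 57.5 kg/h of pigment reaches W, so W = 57.5/0.067 = 858.21 kg/h and vapour = 291.79 kg/h.
The evaporator receives (1−α)·1150 of feed at 0.950 water and removes 0.626 of that water:
0.626×0.950×(1−α)×1150 = 291.79
(1−α) = 291.79/683.9 = 0.4267;  α = 0.5733.
Bypass flow = 0.5733×1150 = 659.35 kg/h.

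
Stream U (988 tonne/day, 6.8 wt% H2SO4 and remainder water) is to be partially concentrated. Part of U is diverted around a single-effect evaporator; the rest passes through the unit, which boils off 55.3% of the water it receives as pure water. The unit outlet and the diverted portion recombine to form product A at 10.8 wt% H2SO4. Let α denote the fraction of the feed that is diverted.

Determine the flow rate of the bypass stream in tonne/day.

278 tonne/day

All 988×0.068 = 67.184 tonne/day of H2SO4 reaches A, so A = 67.184/0.108 = 622.07 tonne/day and vapour = 365.93 tonne/day.
The evaporator receives (1−α)·988 of feed at 0.932 water and removes 0.553 of that water:
0.553×0.932×(1−α)×988 = 365.93
(1−α) = 365.93/509.21 = 0.7186;  α = 0.2814.
Bypass flow = 0.2814×988 = 278.01 tonne/day.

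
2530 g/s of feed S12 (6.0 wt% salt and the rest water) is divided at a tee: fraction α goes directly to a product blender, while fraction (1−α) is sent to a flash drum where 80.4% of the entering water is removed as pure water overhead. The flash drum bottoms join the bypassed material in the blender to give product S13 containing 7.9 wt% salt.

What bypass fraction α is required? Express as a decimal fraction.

All 2530×0.060 = 151.8 g/s of salt reaches S13, so S13 = 151.8/0.079 = 1921.5 g/s and vapour = 608.48 g/s.
The evaporator receives (1−α)·2530 of feed at 0.940 water and removes 0.804 of that water:
0.804×0.940×(1−α)×2530 = 608.48
(1−α) = 608.48/1912.1 = 0.3182;  α = 0.6818.

0.682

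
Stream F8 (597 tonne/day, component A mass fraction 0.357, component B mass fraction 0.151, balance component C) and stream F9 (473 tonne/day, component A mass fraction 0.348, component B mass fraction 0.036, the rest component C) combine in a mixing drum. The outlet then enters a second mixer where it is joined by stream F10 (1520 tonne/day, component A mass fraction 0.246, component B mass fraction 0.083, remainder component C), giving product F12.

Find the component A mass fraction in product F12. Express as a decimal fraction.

Overall, product flow = 2590 tonne/day.
component A in = 597×0.357 + 473×0.348 + 1520×0.246 = 751.65 tonne/day.
component A fraction in F12 = 0.290.

0.290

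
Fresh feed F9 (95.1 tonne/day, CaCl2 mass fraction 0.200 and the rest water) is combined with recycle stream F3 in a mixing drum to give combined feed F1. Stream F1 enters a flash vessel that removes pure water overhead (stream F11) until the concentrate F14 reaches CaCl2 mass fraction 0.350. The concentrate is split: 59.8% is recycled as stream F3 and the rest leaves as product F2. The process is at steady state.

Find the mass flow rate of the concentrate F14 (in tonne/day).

Overall CaCl2 balance (none leaves overhead): CaCl2 in fresh feed = CaCl2 in product, i.e. 95.1×0.200 = (1−0.598)·F14·0.350.
F14 = 19.02/(0.350×0.402) = 135.18 tonne/day.

135.2 tonne/day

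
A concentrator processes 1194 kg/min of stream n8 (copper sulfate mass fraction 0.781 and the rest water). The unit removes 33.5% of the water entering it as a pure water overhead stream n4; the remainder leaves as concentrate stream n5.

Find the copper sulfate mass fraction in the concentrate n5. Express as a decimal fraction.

0.843

copper sulfate is not removed: 1194×0.781 = 932.51 kg/min of copper sulfate enters n5.
water entering = 1194×0.219 = 261.49 kg/min; overhead removed = 0.335×261.49 = 87.598 kg/min.
Concentrate = 1194 − 87.598 = 1106.4 kg/min.
Mass fraction = 932.51/1106.4 = 0.843.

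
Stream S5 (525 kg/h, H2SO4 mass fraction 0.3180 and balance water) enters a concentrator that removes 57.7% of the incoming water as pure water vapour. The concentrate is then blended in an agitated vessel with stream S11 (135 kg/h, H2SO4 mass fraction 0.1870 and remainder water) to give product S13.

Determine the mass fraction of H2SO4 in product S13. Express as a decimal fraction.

Vapour removed = 0.577×0.682×525 = 206.59 kg/h; concentrate = 318.41 kg/h.
H2SO4 reaching the mixer = 166.95 (from concentrate) + 135×0.187 = 192.19 kg/h.
Product flow = 318.41 + 135 = 453.41 kg/h; H2SO4 fraction = 0.4239.

0.4239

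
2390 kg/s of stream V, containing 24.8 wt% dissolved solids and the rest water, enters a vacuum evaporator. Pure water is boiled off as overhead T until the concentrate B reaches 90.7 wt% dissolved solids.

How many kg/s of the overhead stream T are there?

1737 kg/s

dissolved solids is conserved: 2390×0.248 = 592.72 kg/s all reports to the concentrate.
Concentrate = 592.72/(target fraction) = 653.5 kg/s.
Overhead = 2390 − 653.5 = 1736.5 kg/s.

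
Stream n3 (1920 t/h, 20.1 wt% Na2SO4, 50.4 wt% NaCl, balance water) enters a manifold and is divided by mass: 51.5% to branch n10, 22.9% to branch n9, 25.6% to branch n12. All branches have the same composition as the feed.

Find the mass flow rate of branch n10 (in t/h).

Branch n10 flow = 0.515×1920 = 988.8 t/h.

988.8 t/h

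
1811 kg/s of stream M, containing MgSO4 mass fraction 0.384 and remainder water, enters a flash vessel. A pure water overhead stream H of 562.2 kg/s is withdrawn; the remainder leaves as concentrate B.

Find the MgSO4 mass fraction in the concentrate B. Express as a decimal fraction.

0.557

MgSO4 is not removed: 1811×0.384 = 695.42 kg/s of MgSO4 enters B.
Concentrate = 1811 − 562.2 = 1248.8 kg/s.
Mass fraction = 695.42/1248.8 = 0.557.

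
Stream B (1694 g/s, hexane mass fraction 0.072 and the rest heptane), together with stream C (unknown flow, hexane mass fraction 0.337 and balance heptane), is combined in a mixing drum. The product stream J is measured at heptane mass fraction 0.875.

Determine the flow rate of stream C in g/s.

423.5 g/s

Let C be the unknown flow. Total out = 1694 + C.
heptane balance: 1572 + 0.663·C = 0.875·(1694 + C)
(0.663 − 0.875)·C = 0.875×1694 − 1572 = -89.782
C = -89.782 / -0.212 = 423.5 g/s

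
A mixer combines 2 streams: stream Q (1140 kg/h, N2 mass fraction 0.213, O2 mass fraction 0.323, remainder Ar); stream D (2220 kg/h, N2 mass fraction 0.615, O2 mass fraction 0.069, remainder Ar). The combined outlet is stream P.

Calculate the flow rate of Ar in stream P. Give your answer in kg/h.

Ar out = Ar in = 1140×0.464 + 2220×0.316 = 1230.5 kg/h.

1230 kg/h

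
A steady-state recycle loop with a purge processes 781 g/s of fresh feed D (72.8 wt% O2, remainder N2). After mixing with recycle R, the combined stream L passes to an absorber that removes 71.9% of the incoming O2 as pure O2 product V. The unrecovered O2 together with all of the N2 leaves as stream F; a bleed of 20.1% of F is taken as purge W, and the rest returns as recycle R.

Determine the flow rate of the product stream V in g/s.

527.2 g/s

O2 in L: m_A = 781×0.728 + (1−0.201)·(1−0.719)·m_A, so m_A = 568.57/0.7755 = 733.18 g/s.
Product V = 0.719×733.18 = 527.16 g/s.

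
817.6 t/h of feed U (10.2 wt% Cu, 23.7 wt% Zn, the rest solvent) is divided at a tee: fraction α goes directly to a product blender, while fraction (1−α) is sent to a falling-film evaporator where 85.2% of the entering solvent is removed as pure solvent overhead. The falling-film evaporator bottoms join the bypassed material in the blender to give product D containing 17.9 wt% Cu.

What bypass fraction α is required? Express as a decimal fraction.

0.236

All 817.6×0.102 = 83.395 t/h of Cu reaches D, so D = 83.395/0.179 = 465.89 t/h and vapour = 351.71 t/h.
The evaporator receives (1−α)·817.6 of feed at 0.661 solvent and removes 0.852 of that solvent:
0.852×0.661×(1−α)×817.6 = 351.71
(1−α) = 351.71/460.45 = 0.7638;  α = 0.2362.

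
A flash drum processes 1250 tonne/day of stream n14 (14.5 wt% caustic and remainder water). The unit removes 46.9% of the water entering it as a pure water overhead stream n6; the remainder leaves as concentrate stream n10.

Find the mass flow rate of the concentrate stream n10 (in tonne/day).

748.8 tonne/day

water entering = 1250×0.855 = 1068.8 tonne/day; overhead removed = 0.469×1068.8 = 501.24 tonne/day.
Concentrate = 1250 − 501.24 = 748.76 tonne/day.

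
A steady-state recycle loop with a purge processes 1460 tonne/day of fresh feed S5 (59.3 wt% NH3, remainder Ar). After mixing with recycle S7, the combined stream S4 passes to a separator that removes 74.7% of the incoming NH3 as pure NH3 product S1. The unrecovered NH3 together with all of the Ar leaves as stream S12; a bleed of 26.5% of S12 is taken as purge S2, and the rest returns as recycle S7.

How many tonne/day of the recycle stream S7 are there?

Ar enters only via S5 and leaves only via the purge: 1460×0.407 = 0.265×(Ar in S12), and the separator passes all Ar, so Ar in S4 = Ar in S12 = 2242.3 tonne/day.
NH3 in S4: m_A = 1460×0.593 + (1−0.265)·(1−0.747)·m_A, so m_A = 865.78/0.8140 = 1063.6 tonne/day.
S12 = (1−0.747)×1063.6 + 2242.3 = 2511.4 tonne/day.
Recycle S7 = (1−0.265)×2511.4 = 1845.9 tonne/day.

1846 tonne/day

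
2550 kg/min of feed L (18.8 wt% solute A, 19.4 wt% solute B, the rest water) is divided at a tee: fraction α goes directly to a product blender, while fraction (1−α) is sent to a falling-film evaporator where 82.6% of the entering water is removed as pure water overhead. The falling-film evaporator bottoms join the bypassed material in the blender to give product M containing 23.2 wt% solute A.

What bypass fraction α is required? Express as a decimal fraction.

All 2550×0.188 = 479.4 kg/min of solute A reaches M, so M = 479.4/0.232 = 2066.4 kg/min and vapour = 483.62 kg/min.
The evaporator receives (1−α)·2550 of feed at 0.618 water and removes 0.826 of that water:
0.826×0.618×(1−α)×2550 = 483.62
(1−α) = 483.62/1301.7 = 0.3715;  α = 0.6285.

0.628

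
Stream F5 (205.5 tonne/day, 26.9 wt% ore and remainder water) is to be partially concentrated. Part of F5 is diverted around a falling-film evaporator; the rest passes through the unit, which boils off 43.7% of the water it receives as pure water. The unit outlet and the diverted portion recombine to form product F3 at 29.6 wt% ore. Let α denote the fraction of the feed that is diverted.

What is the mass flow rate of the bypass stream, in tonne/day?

All 205.5×0.269 = 55.28 tonne/day of ore reaches F3, so F3 = 55.28/0.296 = 186.76 tonne/day and vapour = 18.745 tonne/day.
The evaporator receives (1−α)·205.5 of feed at 0.731 water and removes 0.437 of that water:
0.437×0.731×(1−α)×205.5 = 18.745
(1−α) = 18.745/65.646 = 0.2855;  α = 0.7145.
Bypass flow = 0.7145×205.5 = 146.82 tonne/day.

146.8 tonne/day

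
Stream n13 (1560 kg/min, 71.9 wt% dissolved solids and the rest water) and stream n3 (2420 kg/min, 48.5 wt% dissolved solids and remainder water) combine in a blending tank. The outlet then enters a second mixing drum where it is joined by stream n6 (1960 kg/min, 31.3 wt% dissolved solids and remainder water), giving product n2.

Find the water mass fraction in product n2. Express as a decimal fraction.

Overall, product flow = 5940 kg/min.
water in = 1560×0.281 + 2420×0.515 + 1960×0.687 = 3031.2 kg/min.
water fraction in n2 = 0.510.

0.510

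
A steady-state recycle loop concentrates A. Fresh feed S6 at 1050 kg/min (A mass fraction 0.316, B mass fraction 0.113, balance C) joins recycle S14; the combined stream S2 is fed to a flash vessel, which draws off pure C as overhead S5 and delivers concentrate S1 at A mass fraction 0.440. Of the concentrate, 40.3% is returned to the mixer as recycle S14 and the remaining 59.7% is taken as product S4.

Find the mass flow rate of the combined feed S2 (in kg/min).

Overall A balance (none leaves overhead): A in fresh feed = A in product, i.e. 1050×0.316 = (1−0.403)·S1·0.440.
S1 = 331.8/(0.440×0.597) = 1263.1 kg/min.
Recycle S14 = 0.403×1263.1 = 509.04 kg/min.
Combined feed S2 = 1050 + 509.04 = 1559 kg/min.

1559 kg/min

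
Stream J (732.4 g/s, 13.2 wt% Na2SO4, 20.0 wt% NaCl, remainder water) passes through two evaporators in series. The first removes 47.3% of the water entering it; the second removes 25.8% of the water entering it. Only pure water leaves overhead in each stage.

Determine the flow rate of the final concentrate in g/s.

water in feed = 732.4×0.668 = 489.24 g/s.
After stage 1: water left = (1−0.473)×489.24 = 257.83; stream total = 500.99 g/s.
After stage 2: water left = (1−0.258)×257.83 = 191.31; final concentrate = 434.47 g/s.

434.5 g/s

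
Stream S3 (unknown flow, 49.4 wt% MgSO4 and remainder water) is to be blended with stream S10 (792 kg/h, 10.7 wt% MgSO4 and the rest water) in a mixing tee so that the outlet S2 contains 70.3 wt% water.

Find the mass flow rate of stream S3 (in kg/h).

763.9 kg/h

Let S3 be the unknown flow. Total out = 792 + S3.
water balance: 707.26 + 0.506·S3 = 0.703·(792 + S3)
(0.506 − 0.703)·S3 = 0.703×792 − 707.26 = -150.48
S3 = -150.48 / -0.197 = 763.86 kg/h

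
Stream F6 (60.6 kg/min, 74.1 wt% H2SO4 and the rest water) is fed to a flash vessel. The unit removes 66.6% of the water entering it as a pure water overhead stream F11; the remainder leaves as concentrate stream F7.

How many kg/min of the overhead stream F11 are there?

10.45 kg/min

water entering = 60.6×0.259 = 15.695 kg/min; overhead removed = 0.666×15.695 = 10.453 kg/min.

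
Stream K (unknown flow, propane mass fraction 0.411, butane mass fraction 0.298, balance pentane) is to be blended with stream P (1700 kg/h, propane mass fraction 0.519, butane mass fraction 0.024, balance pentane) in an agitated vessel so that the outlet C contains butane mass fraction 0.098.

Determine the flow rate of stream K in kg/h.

Let K be the unknown flow. Total out = 1700 + K.
butane balance: 40.8 + 0.298·K = 0.098·(1700 + K)
(0.298 − 0.098)·K = 0.098×1700 − 40.8 = 125.8
K = 125.8 / 0.200 = 629 kg/h

629 kg/h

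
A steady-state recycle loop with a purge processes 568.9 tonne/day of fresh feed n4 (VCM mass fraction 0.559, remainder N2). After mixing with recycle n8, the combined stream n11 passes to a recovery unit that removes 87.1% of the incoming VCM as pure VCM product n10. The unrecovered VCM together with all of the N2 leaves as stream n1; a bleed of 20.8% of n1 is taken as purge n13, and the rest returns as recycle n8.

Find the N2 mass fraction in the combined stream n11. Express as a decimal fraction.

N2 enters only via n4 and leaves only via the purge: 568.9×0.441 = 0.208×(N2 in n1), and the recovery unit passes all N2, so N2 in n11 = N2 in n1 = 1206.2 tonne/day.
VCM in n11: m_A = 568.9×0.559 + (1−0.208)·(1−0.871)·m_A, so m_A = 318.02/0.8978 = 354.2 tonne/day.
n11 = 354.2 + 1206.2 = 1560.4 tonne/day.
N2 fraction in n11 = 1206.2/1560.4 = 0.773.

0.773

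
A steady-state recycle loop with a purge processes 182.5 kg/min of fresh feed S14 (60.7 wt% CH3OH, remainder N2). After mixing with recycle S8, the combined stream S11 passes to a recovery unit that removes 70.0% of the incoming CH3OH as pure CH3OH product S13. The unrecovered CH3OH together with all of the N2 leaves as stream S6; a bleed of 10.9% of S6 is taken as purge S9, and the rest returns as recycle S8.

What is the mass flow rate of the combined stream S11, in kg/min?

809.2 kg/min

N2 enters only via S14 and leaves only via the purge: 182.5×0.393 = 0.109×(N2 in S6), and the recovery unit passes all N2, so N2 in S11 = N2 in S6 = 658 kg/min.
CH3OH in S11: m_A = 182.5×0.607 + (1−0.109)·(1−0.700)·m_A, so m_A = 110.78/0.7327 = 151.19 kg/min.
S11 = 151.19 + 658 = 809.2 kg/min.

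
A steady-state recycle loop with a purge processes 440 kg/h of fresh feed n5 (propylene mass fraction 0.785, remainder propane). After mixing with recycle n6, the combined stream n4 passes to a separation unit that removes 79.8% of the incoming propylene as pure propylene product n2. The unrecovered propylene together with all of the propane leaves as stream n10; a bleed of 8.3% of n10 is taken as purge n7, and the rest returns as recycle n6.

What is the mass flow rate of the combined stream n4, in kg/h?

propane enters only via n5 and leaves only via the purge: 440×0.215 = 0.083×(propane in n10), and the separation unit passes all propane, so propane in n4 = propane in n10 = 1139.8 kg/h.
propylene in n4: m_A = 440×0.785 + (1−0.083)·(1−0.798)·m_A, so m_A = 345.4/0.8148 = 423.93 kg/h.
n4 = 423.93 + 1139.8 = 1563.7 kg/h.

1564 kg/h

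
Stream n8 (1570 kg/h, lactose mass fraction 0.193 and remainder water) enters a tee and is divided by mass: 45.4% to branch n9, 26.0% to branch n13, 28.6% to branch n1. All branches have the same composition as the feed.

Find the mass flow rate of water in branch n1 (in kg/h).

Branch n1 total = 0.286×1570 = 449.02 kg/h.
water in n1 = 0.807×449.02 = 362.36 kg/h.

362.4 kg/h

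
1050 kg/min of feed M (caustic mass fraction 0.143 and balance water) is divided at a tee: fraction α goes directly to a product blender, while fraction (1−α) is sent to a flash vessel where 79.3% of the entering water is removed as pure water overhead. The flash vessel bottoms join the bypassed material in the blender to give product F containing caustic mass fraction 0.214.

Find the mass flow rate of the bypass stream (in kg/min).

All 1050×0.143 = 150.15 kg/min of caustic reaches F, so F = 150.15/0.214 = 701.64 kg/min and vapour = 348.36 kg/min.
The evaporator receives (1−α)·1050 of feed at 0.857 water and removes 0.793 of that water:
0.793×0.857×(1−α)×1050 = 348.36
(1−α) = 348.36/713.58 = 0.4882;  α = 0.5118.
Bypass flow = 0.5118×1050 = 537.4 kg/min.

537.4 kg/min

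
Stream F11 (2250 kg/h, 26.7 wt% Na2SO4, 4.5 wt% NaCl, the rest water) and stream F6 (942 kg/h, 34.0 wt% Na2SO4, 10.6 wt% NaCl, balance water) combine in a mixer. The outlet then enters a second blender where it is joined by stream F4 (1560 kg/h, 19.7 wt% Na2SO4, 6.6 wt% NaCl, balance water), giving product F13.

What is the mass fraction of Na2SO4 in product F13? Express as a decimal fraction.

0.2585

Overall, product flow = 4752 kg/h.
Na2SO4 in = 2250×0.267 + 942×0.340 + 1560×0.197 = 1228.3 kg/h.
Na2SO4 fraction in F13 = 0.2585.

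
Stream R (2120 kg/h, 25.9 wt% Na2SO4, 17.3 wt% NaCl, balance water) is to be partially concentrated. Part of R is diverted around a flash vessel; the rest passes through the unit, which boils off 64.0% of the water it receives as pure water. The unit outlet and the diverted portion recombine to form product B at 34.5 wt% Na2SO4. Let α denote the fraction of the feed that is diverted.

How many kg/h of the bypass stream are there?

666.3 kg/h

All 2120×0.259 = 549.08 kg/h of Na2SO4 reaches B, so B = 549.08/0.345 = 1591.5 kg/h and vapour = 528.46 kg/h.
The evaporator receives (1−α)·2120 of feed at 0.568 water and removes 0.640 of that water:
0.640×0.568×(1−α)×2120 = 528.46
(1−α) = 528.46/770.66 = 0.6857;  α = 0.3143.
Bypass flow = 0.3143×2120 = 666.26 kg/h.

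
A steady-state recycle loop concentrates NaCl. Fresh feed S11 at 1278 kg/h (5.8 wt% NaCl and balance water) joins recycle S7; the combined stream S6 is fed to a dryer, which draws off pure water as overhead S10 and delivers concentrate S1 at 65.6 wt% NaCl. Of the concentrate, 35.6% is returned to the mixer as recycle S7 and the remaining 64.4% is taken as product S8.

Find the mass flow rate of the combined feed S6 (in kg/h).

Overall NaCl balance (none leaves overhead): NaCl in fresh feed = NaCl in product, i.e. 1278×0.058 = (1−0.356)·S1·0.656.
S1 = 74.124/(0.656×0.644) = 175.46 kg/h.
Recycle S7 = 0.356×175.46 = 62.462 kg/h.
Combined feed S6 = 1278 + 62.462 = 1340.5 kg/h.

1340 kg/h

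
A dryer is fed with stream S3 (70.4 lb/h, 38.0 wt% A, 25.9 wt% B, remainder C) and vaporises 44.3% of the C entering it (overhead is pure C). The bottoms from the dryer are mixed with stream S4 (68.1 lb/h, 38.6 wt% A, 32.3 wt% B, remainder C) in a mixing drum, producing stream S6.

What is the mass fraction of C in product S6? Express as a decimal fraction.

0.267

Vapour removed = 0.443×0.361×70.4 = 11.259 lb/h; concentrate = 59.141 lb/h.
C reaching the mixer = 14.156 (from concentrate) + 68.1×0.291 = 33.973 lb/h.
Product flow = 59.141 + 68.1 = 127.24 lb/h; C fraction = 0.267.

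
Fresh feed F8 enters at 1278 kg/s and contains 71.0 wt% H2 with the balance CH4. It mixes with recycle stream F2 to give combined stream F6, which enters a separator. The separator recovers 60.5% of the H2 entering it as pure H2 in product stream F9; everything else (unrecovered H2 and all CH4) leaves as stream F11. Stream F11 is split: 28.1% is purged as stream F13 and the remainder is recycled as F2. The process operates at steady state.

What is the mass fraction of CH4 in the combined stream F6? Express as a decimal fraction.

0.510

CH4 enters only via F8 and leaves only via the purge: 1278×0.290 = 0.281×(CH4 in F11), and the separator passes all CH4, so CH4 in F6 = CH4 in F11 = 1318.9 kg/s.
H2 in F6: m_A = 1278×0.710 + (1−0.281)·(1−0.605)·m_A, so m_A = 907.38/0.7160 = 1267.3 kg/s.
F6 = 1267.3 + 1318.9 = 2586.2 kg/s.
CH4 fraction in F6 = 1318.9/2586.2 = 0.510.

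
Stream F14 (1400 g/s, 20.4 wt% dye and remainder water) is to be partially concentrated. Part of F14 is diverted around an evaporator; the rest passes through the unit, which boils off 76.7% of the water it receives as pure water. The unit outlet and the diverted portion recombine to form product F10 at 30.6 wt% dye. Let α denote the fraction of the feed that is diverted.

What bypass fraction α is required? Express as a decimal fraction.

All 1400×0.204 = 285.6 g/s of dye reaches F10, so F10 = 285.6/0.306 = 933.33 g/s and vapour = 466.67 g/s.
The evaporator receives (1−α)·1400 of feed at 0.796 water and removes 0.767 of that water:
0.767×0.796×(1−α)×1400 = 466.67
(1−α) = 466.67/854.74 = 0.5460;  α = 0.4540.

0.454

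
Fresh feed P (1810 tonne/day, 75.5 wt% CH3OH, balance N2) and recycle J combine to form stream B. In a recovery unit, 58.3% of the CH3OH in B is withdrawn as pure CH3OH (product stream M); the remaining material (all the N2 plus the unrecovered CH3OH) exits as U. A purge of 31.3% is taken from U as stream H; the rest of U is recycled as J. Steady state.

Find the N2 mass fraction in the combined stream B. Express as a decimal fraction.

N2 enters only via P and leaves only via the purge: 1810×0.245 = 0.313×(N2 in U), and the recovery unit passes all N2, so N2 in B = N2 in U = 1416.8 tonne/day.
CH3OH in B: m_A = 1810×0.755 + (1−0.313)·(1−0.583)·m_A, so m_A = 1366.5/0.7135 = 1915.2 tonne/day.
B = 1915.2 + 1416.8 = 3332 tonne/day.
N2 fraction in B = 1416.8/3332 = 0.425.

0.425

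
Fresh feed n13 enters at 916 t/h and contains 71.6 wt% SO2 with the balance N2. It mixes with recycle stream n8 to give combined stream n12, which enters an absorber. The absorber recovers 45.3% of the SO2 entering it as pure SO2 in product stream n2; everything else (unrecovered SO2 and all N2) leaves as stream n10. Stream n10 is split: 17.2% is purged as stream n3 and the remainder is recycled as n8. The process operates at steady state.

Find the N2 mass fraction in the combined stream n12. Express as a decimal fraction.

0.5578

N2 enters only via n13 and leaves only via the purge: 916×0.284 = 0.172×(N2 in n10), and the absorber passes all N2, so N2 in n12 = N2 in n10 = 1512.5 t/h.
SO2 in n12: m_A = 916×0.716 + (1−0.172)·(1−0.453)·m_A, so m_A = 655.86/0.5471 = 1198.8 t/h.
n12 = 1198.8 + 1512.5 = 2711.3 t/h.
N2 fraction in n12 = 1512.5/2711.3 = 0.5578.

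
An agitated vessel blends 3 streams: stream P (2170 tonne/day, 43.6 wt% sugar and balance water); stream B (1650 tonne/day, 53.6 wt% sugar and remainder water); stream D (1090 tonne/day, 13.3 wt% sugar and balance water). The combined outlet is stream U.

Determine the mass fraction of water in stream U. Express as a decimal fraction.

Total flow out = 2170 + 1650 + 1090 = 4910 tonne/day.
water in = 2170×0.564 + 1650×0.464 + 1090×0.867 = 2934.5 tonne/day.
water mass fraction in U = 2934.5/4910 = 0.598.

0.598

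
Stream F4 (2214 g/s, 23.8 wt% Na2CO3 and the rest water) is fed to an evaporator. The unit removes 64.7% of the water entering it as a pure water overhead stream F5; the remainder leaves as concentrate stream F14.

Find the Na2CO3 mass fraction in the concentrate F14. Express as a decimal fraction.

Na2CO3 is not removed: 2214×0.238 = 526.93 g/s of Na2CO3 enters F14.
water entering = 2214×0.762 = 1687.1 g/s; overhead removed = 0.647×1687.1 = 1091.5 g/s.
Concentrate = 2214 − 1091.5 = 1122.5 g/s.
Mass fraction = 526.93/1122.5 = 0.469.

0.469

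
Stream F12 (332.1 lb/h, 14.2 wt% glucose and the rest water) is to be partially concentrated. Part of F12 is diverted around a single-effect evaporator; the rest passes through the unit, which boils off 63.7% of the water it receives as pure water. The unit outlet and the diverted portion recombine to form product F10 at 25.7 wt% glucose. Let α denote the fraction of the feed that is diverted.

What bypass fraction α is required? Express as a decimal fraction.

0.181

All 332.1×0.142 = 47.158 lb/h of glucose reaches F10, so F10 = 47.158/0.257 = 183.49 lb/h and vapour = 148.61 lb/h.
The evaporator receives (1−α)·332.1 of feed at 0.858 water and removes 0.637 of that water:
0.637×0.858×(1−α)×332.1 = 148.61
(1−α) = 148.61/181.51 = 0.8187;  α = 0.1813.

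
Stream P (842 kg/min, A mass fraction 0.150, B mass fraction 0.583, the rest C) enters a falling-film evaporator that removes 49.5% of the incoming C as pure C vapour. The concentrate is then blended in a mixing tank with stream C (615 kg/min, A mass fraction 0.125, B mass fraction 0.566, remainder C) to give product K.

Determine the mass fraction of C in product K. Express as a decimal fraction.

Vapour removed = 0.495×0.267×842 = 111.28 kg/min; concentrate = 730.72 kg/min.
C reaching the mixer = 113.53 (from concentrate) + 615×0.309 = 303.57 kg/min.
Product flow = 730.72 + 615 = 1345.7 kg/min; C fraction = 0.226.

0.226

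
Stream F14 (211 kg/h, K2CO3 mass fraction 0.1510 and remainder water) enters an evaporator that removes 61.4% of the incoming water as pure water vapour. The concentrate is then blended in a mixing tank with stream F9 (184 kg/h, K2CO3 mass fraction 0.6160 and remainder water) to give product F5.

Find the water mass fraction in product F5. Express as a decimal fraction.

0.4905

Vapour removed = 0.614×0.849×211 = 109.99 kg/h; concentrate = 101.01 kg/h.
water reaching the mixer = 69.148 (from concentrate) + 184×0.384 = 139.8 kg/h.
Product flow = 101.01 + 184 = 285.01 kg/h; water fraction = 0.4905.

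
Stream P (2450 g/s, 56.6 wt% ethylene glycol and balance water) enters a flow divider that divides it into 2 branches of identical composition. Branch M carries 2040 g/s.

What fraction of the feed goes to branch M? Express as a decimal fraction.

0.833

Fraction to M = 2040/2450 = 0.8327.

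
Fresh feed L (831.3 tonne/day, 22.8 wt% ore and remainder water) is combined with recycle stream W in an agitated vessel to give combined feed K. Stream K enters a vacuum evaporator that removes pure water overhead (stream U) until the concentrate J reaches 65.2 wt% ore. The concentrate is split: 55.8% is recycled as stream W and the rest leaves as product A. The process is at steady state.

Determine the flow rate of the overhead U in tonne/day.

Overall ore balance (none leaves overhead): ore in fresh feed = ore in product, i.e. 831.3×0.228 = (1−0.558)·J·0.652.
J = 189.54/(0.652×0.442) = 657.69 tonne/day.
Recycle W = 0.558×657.69 = 366.99 tonne/day.
Combined feed K = 831.3 + 366.99 = 1198.3 tonne/day.
Overhead U = K − J = 1198.3 − 657.69 = 540.6 tonne/day.

540.6 tonne/day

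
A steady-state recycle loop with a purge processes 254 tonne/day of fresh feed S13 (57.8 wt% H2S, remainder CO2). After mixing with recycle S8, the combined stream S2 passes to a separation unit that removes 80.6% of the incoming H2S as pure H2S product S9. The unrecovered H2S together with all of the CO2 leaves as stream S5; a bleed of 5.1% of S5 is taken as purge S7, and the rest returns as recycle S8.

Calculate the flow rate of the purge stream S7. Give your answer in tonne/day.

CO2 enters only via S13 and leaves only via the purge: 254×0.422 = 0.051×(CO2 in S5), and the separation unit passes all CO2, so CO2 in S2 = CO2 in S5 = 2101.7 tonne/day.
H2S in S2: m_A = 254×0.578 + (1−0.051)·(1−0.806)·m_A, so m_A = 146.81/0.8159 = 179.94 tonne/day.
S5 = (1−0.806)×179.94 + 2101.7 = 2136.6 tonne/day.
Purge S7 = 0.051×2136.6 = 108.97 tonne/day.

109 tonne/day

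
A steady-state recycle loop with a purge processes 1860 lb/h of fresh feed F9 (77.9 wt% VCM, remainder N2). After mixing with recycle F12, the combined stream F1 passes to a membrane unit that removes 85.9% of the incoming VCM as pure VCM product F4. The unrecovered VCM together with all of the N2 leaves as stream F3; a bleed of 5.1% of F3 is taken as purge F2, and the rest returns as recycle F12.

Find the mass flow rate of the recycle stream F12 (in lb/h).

7873 lb/h

N2 enters only via F9 and leaves only via the purge: 1860×0.221 = 0.051×(N2 in F3), and the membrane unit passes all N2, so N2 in F1 = N2 in F3 = 8060 lb/h.
VCM in F1: m_A = 1860×0.779 + (1−0.051)·(1−0.859)·m_A, so m_A = 1448.9/0.8662 = 1672.8 lb/h.
F3 = (1−0.859)×1672.8 + 8060 = 8295.9 lb/h.
Recycle F12 = (1−0.051)×8295.9 = 7872.8 lb/h.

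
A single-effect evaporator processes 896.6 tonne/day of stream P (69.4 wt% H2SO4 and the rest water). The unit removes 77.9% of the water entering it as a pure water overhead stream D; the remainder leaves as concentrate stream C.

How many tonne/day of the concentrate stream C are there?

682.9 tonne/day

water entering = 896.6×0.306 = 274.36 tonne/day; overhead removed = 0.779×274.36 = 213.73 tonne/day.
Concentrate = 896.6 − 213.73 = 682.87 tonne/day.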